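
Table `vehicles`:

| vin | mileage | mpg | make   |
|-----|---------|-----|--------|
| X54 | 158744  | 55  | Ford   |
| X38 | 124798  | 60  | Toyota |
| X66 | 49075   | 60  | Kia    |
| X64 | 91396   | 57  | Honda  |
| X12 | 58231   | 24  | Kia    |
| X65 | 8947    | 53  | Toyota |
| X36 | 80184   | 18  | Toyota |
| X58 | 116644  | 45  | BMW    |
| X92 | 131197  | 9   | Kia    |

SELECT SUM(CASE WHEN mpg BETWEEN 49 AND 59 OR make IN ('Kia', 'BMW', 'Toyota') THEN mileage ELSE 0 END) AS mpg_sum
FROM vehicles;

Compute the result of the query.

819216

vin=X54: ✓ → 158744
vin=X38: ✓ → 124798
vin=X66: ✓ → 49075
vin=X64: ✓ → 91396
vin=X12: ✓ → 58231
vin=X65: ✓ → 8947
vin=X36: ✓ → 80184
vin=X58: ✓ → 116644
vin=X92: ✓ → 131197
mpg_sum = 158744 + 124798 + 49075 + 91396 + 58231 + 8947 + 80184 + 116644 + 131197 = 819216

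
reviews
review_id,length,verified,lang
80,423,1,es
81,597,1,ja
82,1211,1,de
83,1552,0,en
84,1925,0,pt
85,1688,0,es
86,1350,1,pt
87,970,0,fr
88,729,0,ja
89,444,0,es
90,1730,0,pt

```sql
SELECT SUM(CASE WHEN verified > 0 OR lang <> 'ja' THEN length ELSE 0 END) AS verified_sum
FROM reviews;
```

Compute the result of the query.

review_id=80: ✓ → 423
review_id=81: ✓ → 597
review_id=82: ✓ → 1211
review_id=83: ✓ → 1552
review_id=84: ✓ → 1925
review_id=85: ✓ → 1688
review_id=86: ✓ → 1350
review_id=87: ✓ → 970
review_id=88: ✗
review_id=89: ✓ → 444
review_id=90: ✓ → 1730
verified_sum = 423 + 597 + 1211 + 1552 + 1925 + 1688 + 1350 + 970 + 444 + 1730 = 11890

11890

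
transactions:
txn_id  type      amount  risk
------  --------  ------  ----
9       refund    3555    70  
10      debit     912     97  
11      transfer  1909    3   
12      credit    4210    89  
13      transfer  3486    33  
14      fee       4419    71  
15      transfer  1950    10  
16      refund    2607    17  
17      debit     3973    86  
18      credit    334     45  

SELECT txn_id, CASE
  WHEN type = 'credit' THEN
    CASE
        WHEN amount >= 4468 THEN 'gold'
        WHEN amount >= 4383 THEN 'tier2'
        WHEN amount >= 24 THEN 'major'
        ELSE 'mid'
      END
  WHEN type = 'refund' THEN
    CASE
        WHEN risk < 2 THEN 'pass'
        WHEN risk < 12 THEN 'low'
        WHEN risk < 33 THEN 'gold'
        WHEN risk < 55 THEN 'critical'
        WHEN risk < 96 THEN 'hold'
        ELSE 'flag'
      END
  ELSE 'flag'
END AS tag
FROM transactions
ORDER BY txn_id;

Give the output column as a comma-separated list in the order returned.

txn_id=9: type='refund' → inner[risk < 96] → hold
txn_id=10: type='debit' → outer ELSE → flag
txn_id=11: type='transfer' → outer ELSE → flag
txn_id=12: type='credit' → inner[amount >= 24] → major
txn_id=13: type='transfer' → outer ELSE → flag
txn_id=14: type='fee' → outer ELSE → flag
txn_id=15: type='transfer' → outer ELSE → flag
txn_id=16: type='refund' → inner[risk < 33] → gold
txn_id=17: type='debit' → outer ELSE → flag
txn_id=18: type='credit' → inner[amount >= 24] → major

hold, flag, flag, major, flag, flag, flag, gold, flag, major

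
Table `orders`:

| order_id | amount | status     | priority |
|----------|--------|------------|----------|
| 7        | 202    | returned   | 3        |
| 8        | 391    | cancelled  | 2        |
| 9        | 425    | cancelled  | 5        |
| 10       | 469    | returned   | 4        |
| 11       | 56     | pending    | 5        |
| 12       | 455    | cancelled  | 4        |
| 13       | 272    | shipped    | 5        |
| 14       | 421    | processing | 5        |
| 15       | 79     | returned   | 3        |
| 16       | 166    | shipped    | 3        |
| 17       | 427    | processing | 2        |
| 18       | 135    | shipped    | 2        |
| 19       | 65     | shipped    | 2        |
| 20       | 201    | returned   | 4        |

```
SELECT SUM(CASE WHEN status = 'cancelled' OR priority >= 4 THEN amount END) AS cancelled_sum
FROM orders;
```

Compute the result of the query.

order_id=7: ✗
order_id=8: ✓ → 391
order_id=9: ✓ → 425
order_id=10: ✓ → 469
order_id=11: ✓ → 56
order_id=12: ✓ → 455
order_id=13: ✓ → 272
order_id=14: ✓ → 421
order_id=15: ✗
order_id=16: ✗
order_id=17: ✗
order_id=18: ✗
order_id=19: ✗
order_id=20: ✓ → 201
cancelled_sum = 391 + 425 + 469 + 56 + 455 + 272 + 421 + 201 = 2690

2690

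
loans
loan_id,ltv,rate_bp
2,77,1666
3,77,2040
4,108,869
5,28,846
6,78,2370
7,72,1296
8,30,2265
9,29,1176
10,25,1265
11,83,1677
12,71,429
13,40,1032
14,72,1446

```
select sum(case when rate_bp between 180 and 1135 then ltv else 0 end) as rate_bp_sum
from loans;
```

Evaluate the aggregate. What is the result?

247

loan_id=2: ✗
loan_id=3: ✗
loan_id=4: ✓ → 108
loan_id=5: ✓ → 28
loan_id=6: ✗
loan_id=7: ✗
loan_id=8: ✗
loan_id=9: ✗
loan_id=10: ✗
loan_id=11: ✗
loan_id=12: ✓ → 71
loan_id=13: ✓ → 40
loan_id=14: ✗
rate_bp_sum = 108 + 28 + 71 + 40 = 247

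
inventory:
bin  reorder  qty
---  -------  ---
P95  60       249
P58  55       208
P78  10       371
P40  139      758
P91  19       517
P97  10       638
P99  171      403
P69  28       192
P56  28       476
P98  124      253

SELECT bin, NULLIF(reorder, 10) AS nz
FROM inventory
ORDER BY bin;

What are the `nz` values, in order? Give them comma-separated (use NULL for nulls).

bin=P40: reorder=139 vs 10: differ → 139
bin=P56: reorder=28 vs 10: differ → 28
bin=P58: reorder=55 vs 10: differ → 55
bin=P69: reorder=28 vs 10: differ → 28
bin=P78: reorder=10 vs 10: equal → NULL
bin=P91: reorder=19 vs 10: differ → 19
bin=P95: reorder=60 vs 10: differ → 60
bin=P97: reorder=10 vs 10: equal → NULL
bin=P98: reorder=124 vs 10: differ → 124
bin=P99: reorder=171 vs 10: differ → 171

139, 28, 55, 28, NULL, 19, 60, NULL, 124, 171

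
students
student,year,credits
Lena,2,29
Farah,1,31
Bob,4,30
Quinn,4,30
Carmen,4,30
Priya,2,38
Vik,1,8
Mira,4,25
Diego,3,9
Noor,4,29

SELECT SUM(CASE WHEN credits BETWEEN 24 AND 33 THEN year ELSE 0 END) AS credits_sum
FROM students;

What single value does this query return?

student=Lena: ✓ → 2
student=Farah: ✓ → 1
student=Bob: ✓ → 4
student=Quinn: ✓ → 4
student=Carmen: ✓ → 4
student=Priya: ✗
student=Vik: ✗
student=Mira: ✓ → 4
student=Diego: ✗
student=Noor: ✓ → 4
credits_sum = 2 + 1 + 4 + 4 + 4 + 4 + 4 = 23

23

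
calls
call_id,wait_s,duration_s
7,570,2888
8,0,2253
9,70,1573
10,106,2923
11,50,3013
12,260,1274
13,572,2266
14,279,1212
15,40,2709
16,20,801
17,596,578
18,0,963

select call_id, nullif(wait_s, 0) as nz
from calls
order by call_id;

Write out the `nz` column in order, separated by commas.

call_id=7: wait_s=570 vs 0: differ → 570
call_id=8: wait_s=0 vs 0: equal → NULL
call_id=9: wait_s=70 vs 0: differ → 70
call_id=10: wait_s=106 vs 0: differ → 106
call_id=11: wait_s=50 vs 0: differ → 50
call_id=12: wait_s=260 vs 0: differ → 260
call_id=13: wait_s=572 vs 0: differ → 572
call_id=14: wait_s=279 vs 0: differ → 279
call_id=15: wait_s=40 vs 0: differ → 40
call_id=16: wait_s=20 vs 0: differ → 20
call_id=17: wait_s=596 vs 0: differ → 596
call_id=18: wait_s=0 vs 0: equal → NULL

570, NULL, 70, 106, 50, 260, 572, 279, 40, 20, 596, NULL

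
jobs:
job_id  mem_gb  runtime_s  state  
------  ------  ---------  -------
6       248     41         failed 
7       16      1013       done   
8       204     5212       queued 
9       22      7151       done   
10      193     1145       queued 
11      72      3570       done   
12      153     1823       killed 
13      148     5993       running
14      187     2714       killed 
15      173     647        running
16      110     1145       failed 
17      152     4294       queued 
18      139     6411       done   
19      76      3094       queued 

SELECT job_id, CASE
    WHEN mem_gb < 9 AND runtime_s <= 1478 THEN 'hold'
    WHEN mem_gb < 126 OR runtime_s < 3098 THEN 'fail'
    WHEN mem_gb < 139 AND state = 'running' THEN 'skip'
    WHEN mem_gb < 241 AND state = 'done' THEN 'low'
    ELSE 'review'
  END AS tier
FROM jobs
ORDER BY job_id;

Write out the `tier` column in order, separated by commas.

fail, fail, review, fail, fail, fail, fail, review, fail, fail, fail, review, low, fail

job_id=6: mem_gb < 126 OR runtime_s < 3098 → fail
job_id=7: mem_gb < 126 OR runtime_s < 3098 → fail
job_id=8: ELSE → review
job_id=9: mem_gb < 126 OR runtime_s < 3098 → fail
job_id=10: mem_gb < 126 OR runtime_s < 3098 → fail
job_id=11: mem_gb < 126 OR runtime_s < 3098 → fail
job_id=12: mem_gb < 126 OR runtime_s < 3098 → fail
job_id=13: ELSE → review
job_id=14: mem_gb < 126 OR runtime_s < 3098 → fail
job_id=15: mem_gb < 126 OR runtime_s < 3098 → fail
job_id=16: mem_gb < 126 OR runtime_s < 3098 → fail
job_id=17: ELSE → review
job_id=18: mem_gb < 241 AND state = 'done' → low
job_id=19: mem_gb < 126 OR runtime_s < 3098 → fail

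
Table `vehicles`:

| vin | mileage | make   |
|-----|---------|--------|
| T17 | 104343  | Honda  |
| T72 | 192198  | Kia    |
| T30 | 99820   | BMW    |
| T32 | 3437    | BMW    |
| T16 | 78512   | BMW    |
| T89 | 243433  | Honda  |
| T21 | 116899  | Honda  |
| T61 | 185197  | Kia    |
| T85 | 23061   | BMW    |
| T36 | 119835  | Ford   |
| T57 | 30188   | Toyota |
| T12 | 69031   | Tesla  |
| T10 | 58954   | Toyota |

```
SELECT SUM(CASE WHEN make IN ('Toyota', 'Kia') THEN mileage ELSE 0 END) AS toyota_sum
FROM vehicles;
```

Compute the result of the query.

vin=T17: ✗
vin=T72: ✓ → 192198
vin=T30: ✗
vin=T32: ✗
vin=T16: ✗
vin=T89: ✗
vin=T21: ✗
vin=T61: ✓ → 185197
vin=T85: ✗
vin=T36: ✗
vin=T57: ✓ → 30188
vin=T12: ✗
vin=T10: ✓ → 58954
toyota_sum = 192198 + 185197 + 30188 + 58954 = 466537

466537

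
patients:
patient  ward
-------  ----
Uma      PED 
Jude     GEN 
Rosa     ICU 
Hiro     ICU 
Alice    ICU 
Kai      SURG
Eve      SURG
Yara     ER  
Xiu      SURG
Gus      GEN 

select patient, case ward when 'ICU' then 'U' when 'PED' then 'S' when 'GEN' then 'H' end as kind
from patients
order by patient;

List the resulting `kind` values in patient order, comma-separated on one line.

U, NULL, H, U, H, NULL, U, S, NULL, NULL

patient=Alice: ward='ICU' → U
patient=Eve: (no match → NULL) → NULL
patient=Gus: ward='GEN' → H
patient=Hiro: ward='ICU' → U
patient=Jude: ward='GEN' → H
patient=Kai: (no match → NULL) → NULL
patient=Rosa: ward='ICU' → U
patient=Uma: ward='PED' → S
patient=Xiu: (no match → NULL) → NULL
patient=Yara: (no match → NULL) → NULL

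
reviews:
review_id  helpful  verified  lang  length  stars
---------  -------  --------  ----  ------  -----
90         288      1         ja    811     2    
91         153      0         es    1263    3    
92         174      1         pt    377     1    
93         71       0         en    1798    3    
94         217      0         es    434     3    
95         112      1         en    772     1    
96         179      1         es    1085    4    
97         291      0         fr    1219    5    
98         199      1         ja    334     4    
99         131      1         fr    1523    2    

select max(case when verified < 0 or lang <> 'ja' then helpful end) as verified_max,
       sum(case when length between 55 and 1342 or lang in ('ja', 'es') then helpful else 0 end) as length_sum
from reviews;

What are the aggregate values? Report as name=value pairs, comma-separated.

verified_max=291, length_sum=1613

[verified_max: verified < 0 or lang <> 'ja']
review_id=90: ✗
review_id=91: ✓ → 153
review_id=92: ✓ → 174
review_id=93: ✓ → 71
review_id=94: ✓ → 217
review_id=95: ✓ → 112
review_id=96: ✓ → 179
review_id=97: ✓ → 291
review_id=98: ✗
review_id=99: ✓ → 131
verified_max = MAX(153, 174, 71, 217, 112, 179, 291, 131) = 291
—
[length_sum: length between 55 and 1342 or lang in ('ja', 'es')]
review_id=90: ✓ → 288
review_id=91: ✓ → 153
review_id=92: ✓ → 174
review_id=93: ✗
review_id=94: ✓ → 217
review_id=95: ✓ → 112
review_id=96: ✓ → 179
review_id=97: ✓ → 291
review_id=98: ✓ → 199
review_id=99: ✗
length_sum = 288 + 153 + 174 + 217 + 112 + 179 + 291 + 199 = 1613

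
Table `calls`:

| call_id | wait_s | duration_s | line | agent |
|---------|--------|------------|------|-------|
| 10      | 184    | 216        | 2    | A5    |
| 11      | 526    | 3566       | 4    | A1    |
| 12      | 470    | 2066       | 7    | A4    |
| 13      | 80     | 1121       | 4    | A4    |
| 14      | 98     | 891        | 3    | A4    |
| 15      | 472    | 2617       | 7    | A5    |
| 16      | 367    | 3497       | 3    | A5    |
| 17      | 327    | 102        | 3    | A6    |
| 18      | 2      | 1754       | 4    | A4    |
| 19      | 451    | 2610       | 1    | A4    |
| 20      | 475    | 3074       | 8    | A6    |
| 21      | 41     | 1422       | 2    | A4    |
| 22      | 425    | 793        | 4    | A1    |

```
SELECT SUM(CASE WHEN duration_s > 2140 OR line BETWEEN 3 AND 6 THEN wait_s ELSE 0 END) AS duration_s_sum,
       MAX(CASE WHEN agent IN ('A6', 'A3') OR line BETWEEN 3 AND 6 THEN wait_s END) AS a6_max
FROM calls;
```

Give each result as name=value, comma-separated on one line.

duration_s_sum=3223, a6_max=526

[duration_s_sum: duration_s > 2140 OR line BETWEEN 3 AND 6]
call_id=10: ✗
call_id=11: ✓ → 526
call_id=12: ✗
call_id=13: ✓ → 80
call_id=14: ✓ → 98
call_id=15: ✓ → 472
call_id=16: ✓ → 367
call_id=17: ✓ → 327
call_id=18: ✓ → 2
call_id=19: ✓ → 451
call_id=20: ✓ → 475
call_id=21: ✗
call_id=22: ✓ → 425
duration_s_sum = 526 + 80 + 98 + 472 + 367 + 327 + 2 + 451 + 475 + 425 = 3223
—
[a6_max: agent IN ('A6', 'A3') OR line BETWEEN 3 AND 6]
call_id=10: ✗
call_id=11: ✓ → 526
call_id=12: ✗
call_id=13: ✓ → 80
call_id=14: ✓ → 98
call_id=15: ✗
call_id=16: ✓ → 367
call_id=17: ✓ → 327
call_id=18: ✓ → 2
call_id=19: ✗
call_id=20: ✓ → 475
call_id=21: ✗
call_id=22: ✓ → 425
a6_max = MAX(526, 80, 98, 367, 327, 2, 475, 425) = 526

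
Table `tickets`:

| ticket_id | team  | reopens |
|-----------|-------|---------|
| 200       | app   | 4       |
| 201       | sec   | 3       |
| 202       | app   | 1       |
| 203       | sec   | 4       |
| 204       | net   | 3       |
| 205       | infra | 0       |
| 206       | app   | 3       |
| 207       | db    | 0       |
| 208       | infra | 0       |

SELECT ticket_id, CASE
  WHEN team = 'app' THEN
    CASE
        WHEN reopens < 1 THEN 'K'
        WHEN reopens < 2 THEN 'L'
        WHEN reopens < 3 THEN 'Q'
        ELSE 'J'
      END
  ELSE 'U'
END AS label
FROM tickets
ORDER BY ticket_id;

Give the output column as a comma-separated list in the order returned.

ticket_id=200: team='app' → inner[ELSE] → J
ticket_id=201: team='sec' → outer ELSE → U
ticket_id=202: team='app' → inner[reopens < 2] → L
ticket_id=203: team='sec' → outer ELSE → U
ticket_id=204: team='net' → outer ELSE → U
ticket_id=205: team='infra' → outer ELSE → U
ticket_id=206: team='app' → inner[ELSE] → J
ticket_id=207: team='db' → outer ELSE → U
ticket_id=208: team='infra' → outer ELSE → U

J, U, L, U, U, U, J, U, U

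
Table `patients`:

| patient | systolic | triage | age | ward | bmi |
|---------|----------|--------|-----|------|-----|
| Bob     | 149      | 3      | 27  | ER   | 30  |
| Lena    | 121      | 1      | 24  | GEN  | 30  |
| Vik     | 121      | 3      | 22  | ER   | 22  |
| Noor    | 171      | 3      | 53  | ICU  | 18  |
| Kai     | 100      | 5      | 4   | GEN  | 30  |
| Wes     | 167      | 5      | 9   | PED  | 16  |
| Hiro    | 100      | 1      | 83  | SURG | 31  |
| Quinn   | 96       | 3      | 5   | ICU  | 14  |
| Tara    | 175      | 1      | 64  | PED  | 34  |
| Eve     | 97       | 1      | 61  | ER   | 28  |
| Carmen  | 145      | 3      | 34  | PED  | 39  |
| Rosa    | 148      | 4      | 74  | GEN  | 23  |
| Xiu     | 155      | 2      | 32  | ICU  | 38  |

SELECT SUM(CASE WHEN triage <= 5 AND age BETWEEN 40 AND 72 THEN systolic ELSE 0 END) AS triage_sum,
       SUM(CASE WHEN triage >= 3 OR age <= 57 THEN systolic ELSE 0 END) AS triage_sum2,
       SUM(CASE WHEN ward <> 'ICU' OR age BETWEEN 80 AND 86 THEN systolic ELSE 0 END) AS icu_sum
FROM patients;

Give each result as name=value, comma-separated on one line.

[triage_sum: triage <= 5 AND age BETWEEN 40 AND 72]
patient=Bob: ✗
patient=Lena: ✗
patient=Vik: ✗
patient=Noor: ✓ → 171
patient=Kai: ✗
patient=Wes: ✗
patient=Hiro: ✗
patient=Quinn: ✗
patient=Tara: ✓ → 175
patient=Eve: ✓ → 97
patient=Carmen: ✗
patient=Rosa: ✗
patient=Xiu: ✗
triage_sum = 171 + 175 + 97 = 443
—
[triage_sum2: triage >= 3 OR age <= 57]
patient=Bob: ✓ → 149
patient=Lena: ✓ → 121
patient=Vik: ✓ → 121
patient=Noor: ✓ → 171
patient=Kai: ✓ → 100
patient=Wes: ✓ → 167
patient=Hiro: ✗
patient=Quinn: ✓ → 96
patient=Tara: ✗
patient=Eve: ✗
patient=Carmen: ✓ → 145
patient=Rosa: ✓ → 148
patient=Xiu: ✓ → 155
triage_sum2 = 149 + 121 + 121 + 171 + 100 + 167 + 96 + 145 + 148 + 155 = 1373
—
[icu_sum: ward <> 'ICU' OR age BETWEEN 80 AND 86]
patient=Bob: ✓ → 149
patient=Lena: ✓ → 121
patient=Vik: ✓ → 121
patient=Noor: ✗
patient=Kai: ✓ → 100
patient=Wes: ✓ → 167
patient=Hiro: ✓ → 100
patient=Quinn: ✗
patient=Tara: ✓ → 175
patient=Eve: ✓ → 97
patient=Carmen: ✓ → 145
patient=Rosa: ✓ → 148
patient=Xiu: ✗
icu_sum = 149 + 121 + 121 + 100 + 167 + 100 + 175 + 97 + 145 + 148 = 1323

triage_sum=443, triage_sum2=1373, icu_sum=1323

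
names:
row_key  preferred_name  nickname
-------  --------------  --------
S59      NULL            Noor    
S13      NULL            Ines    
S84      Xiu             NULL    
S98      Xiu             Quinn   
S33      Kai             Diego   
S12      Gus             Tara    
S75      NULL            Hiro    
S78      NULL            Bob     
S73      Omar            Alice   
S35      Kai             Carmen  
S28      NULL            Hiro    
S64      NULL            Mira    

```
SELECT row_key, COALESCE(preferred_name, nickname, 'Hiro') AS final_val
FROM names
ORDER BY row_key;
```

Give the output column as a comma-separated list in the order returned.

row_key=S12: preferred_name=Gus → Gus
row_key=S13: preferred_name=NULL, nickname=Ines → Ines
row_key=S28: preferred_name=NULL, nickname=Hiro → Hiro
row_key=S33: preferred_name=Kai → Kai
row_key=S35: preferred_name=Kai → Kai
row_key=S59: preferred_name=NULL, nickname=Noor → Noor
row_key=S64: preferred_name=NULL, nickname=Mira → Mira
row_key=S73: preferred_name=Omar → Omar
row_key=S75: preferred_name=NULL, nickname=Hiro → Hiro
row_key=S78: preferred_name=NULL, nickname=Bob → Bob
row_key=S84: preferred_name=Xiu → Xiu
row_key=S98: preferred_name=Xiu → Xiu

Gus, Ines, Hiro, Kai, Kai, Noor, Mira, Omar, Hiro, Bob, Xiu, Xiu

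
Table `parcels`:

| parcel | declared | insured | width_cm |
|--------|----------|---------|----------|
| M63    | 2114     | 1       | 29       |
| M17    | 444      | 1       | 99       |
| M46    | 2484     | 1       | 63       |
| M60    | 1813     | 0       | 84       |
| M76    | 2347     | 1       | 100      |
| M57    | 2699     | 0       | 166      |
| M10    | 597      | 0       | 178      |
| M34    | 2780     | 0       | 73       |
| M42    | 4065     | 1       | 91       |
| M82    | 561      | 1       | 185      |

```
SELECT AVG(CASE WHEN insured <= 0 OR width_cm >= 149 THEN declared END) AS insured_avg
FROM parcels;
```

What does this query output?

1690

parcel=M63: ✗
parcel=M17: ✗
parcel=M46: ✗
parcel=M60: ✓ → 1813
parcel=M76: ✗
parcel=M57: ✓ → 2699
parcel=M10: ✓ → 597
parcel=M34: ✓ → 2780
parcel=M42: ✗
parcel=M82: ✓ → 561
insured_avg = (1813 + 2699 + 597 + 2780 + 561) / 5 = 1690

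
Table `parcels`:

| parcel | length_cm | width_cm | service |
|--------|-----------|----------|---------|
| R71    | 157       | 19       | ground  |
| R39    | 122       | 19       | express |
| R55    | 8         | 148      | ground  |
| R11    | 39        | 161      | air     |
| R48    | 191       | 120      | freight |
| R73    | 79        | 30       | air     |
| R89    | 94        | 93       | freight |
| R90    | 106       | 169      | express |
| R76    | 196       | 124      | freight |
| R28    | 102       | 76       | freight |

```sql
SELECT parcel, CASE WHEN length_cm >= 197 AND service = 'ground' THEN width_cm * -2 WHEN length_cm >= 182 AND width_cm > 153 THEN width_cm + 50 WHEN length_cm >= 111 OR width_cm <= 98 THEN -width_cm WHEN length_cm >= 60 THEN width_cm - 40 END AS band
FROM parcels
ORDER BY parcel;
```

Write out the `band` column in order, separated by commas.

NULL, -76, -19, -120, NULL, -19, -30, -124, -93, 129

parcel=R11: (no match → NULL) → NULL
parcel=R28: length_cm >= 111 OR width_cm <= 98 → -76
parcel=R39: length_cm >= 111 OR width_cm <= 98 → -19
parcel=R48: length_cm >= 111 OR width_cm <= 98 → -120
parcel=R55: (no match → NULL) → NULL
parcel=R71: length_cm >= 111 OR width_cm <= 98 → -19
parcel=R73: length_cm >= 111 OR width_cm <= 98 → -30
parcel=R76: length_cm >= 111 OR width_cm <= 98 → -124
parcel=R89: length_cm >= 111 OR width_cm <= 98 → -93
parcel=R90: length_cm >= 60 → 129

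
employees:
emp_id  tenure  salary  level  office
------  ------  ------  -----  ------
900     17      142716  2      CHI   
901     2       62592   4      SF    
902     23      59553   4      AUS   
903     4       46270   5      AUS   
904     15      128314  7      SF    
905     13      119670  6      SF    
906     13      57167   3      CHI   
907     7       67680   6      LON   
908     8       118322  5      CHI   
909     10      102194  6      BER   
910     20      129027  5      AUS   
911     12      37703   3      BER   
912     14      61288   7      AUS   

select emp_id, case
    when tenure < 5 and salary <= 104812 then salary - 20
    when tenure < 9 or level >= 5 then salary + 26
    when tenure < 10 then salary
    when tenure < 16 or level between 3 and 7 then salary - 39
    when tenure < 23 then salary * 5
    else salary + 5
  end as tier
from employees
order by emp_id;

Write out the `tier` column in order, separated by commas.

713580, 62572, 59514, 46250, 128340, 119696, 57128, 67706, 118348, 102220, 129053, 37664, 61314

emp_id=900: tenure < 23 → 713580
emp_id=901: tenure < 5 and salary <= 104812 → 62572
emp_id=902: tenure < 16 or level between 3 and 7 → 59514
emp_id=903: tenure < 5 and salary <= 104812 → 46250
emp_id=904: tenure < 9 or level >= 5 → 128340
emp_id=905: tenure < 9 or level >= 5 → 119696
emp_id=906: tenure < 16 or level between 3 and 7 → 57128
emp_id=907: tenure < 9 or level >= 5 → 67706
emp_id=908: tenure < 9 or level >= 5 → 118348
emp_id=909: tenure < 9 or level >= 5 → 102220
emp_id=910: tenure < 9 or level >= 5 → 129053
emp_id=911: tenure < 16 or level between 3 and 7 → 37664
emp_id=912: tenure < 9 or level >= 5 → 61314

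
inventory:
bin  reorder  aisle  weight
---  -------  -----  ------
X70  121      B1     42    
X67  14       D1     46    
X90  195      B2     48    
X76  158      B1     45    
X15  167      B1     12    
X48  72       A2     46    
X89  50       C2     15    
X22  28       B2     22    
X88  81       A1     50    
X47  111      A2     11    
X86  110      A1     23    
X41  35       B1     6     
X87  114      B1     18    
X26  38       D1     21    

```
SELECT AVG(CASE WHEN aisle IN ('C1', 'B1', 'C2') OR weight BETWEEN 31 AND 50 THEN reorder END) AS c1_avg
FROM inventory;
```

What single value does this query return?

bin=X70: ✓ → 121
bin=X67: ✓ → 14
bin=X90: ✓ → 195
bin=X76: ✓ → 158
bin=X15: ✓ → 167
bin=X48: ✓ → 72
bin=X89: ✓ → 50
bin=X22: ✗
bin=X88: ✓ → 81
bin=X47: ✗
bin=X86: ✗
bin=X41: ✓ → 35
bin=X87: ✓ → 114
bin=X26: ✗
c1_avg = (121 + 14 + 195 + 158 + 167 + 72 + 50 + 81 + 35 + 114) / 10 = 100.7

100.7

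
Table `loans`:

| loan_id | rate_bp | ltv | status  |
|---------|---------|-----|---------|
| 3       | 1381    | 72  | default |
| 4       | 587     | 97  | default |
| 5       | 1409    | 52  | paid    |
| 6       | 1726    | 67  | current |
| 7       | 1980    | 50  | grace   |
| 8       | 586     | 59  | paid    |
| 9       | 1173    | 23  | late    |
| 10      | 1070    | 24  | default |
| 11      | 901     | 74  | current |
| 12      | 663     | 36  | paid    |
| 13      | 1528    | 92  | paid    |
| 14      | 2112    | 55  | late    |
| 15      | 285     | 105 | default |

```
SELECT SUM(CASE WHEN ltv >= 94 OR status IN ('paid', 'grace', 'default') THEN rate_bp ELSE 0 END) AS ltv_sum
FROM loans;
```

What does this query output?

9489

loan_id=3: ✓ → 1381
loan_id=4: ✓ → 587
loan_id=5: ✓ → 1409
loan_id=6: ✗
loan_id=7: ✓ → 1980
loan_id=8: ✓ → 586
loan_id=9: ✗
loan_id=10: ✓ → 1070
loan_id=11: ✗
loan_id=12: ✓ → 663
loan_id=13: ✓ → 1528
loan_id=14: ✗
loan_id=15: ✓ → 285
ltv_sum = 1381 + 587 + 1409 + 1980 + 586 + 1070 + 663 + 1528 + 285 = 9489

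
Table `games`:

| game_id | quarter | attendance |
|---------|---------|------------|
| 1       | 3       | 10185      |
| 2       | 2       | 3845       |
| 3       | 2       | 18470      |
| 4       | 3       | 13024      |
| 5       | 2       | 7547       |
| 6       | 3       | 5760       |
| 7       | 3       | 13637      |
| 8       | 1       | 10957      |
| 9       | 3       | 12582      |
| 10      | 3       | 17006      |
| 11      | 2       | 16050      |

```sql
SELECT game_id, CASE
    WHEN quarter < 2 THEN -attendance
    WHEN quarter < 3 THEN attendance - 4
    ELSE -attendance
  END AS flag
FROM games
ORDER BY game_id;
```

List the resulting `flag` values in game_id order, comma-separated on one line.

-10185, 3841, 18466, -13024, 7543, -5760, -13637, -10957, -12582, -17006, 16046

game_id=1: ELSE → -10185
game_id=2: quarter < 3 → 3841
game_id=3: quarter < 3 → 18466
game_id=4: ELSE → -13024
game_id=5: quarter < 3 → 7543
game_id=6: ELSE → -5760
game_id=7: ELSE → -13637
game_id=8: quarter < 2 → -10957
game_id=9: ELSE → -12582
game_id=10: ELSE → -17006
game_id=11: quarter < 3 → 16046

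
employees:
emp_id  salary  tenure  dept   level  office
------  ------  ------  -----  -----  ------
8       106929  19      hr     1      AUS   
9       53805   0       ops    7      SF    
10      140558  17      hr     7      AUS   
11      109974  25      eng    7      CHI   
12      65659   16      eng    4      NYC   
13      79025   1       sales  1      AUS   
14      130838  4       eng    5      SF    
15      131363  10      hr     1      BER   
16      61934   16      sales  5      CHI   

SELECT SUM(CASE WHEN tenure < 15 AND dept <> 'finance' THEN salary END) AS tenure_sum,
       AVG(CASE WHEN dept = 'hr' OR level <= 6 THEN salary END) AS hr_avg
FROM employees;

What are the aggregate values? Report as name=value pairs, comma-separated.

[tenure_sum: tenure < 15 AND dept <> 'finance']
emp_id=8: ✗
emp_id=9: ✓ → 53805
emp_id=10: ✗
emp_id=11: ✗
emp_id=12: ✗
emp_id=13: ✓ → 79025
emp_id=14: ✓ → 130838
emp_id=15: ✓ → 131363
emp_id=16: ✗
tenure_sum = 53805 + 79025 + 130838 + 131363 = 395031
—
[hr_avg: dept = 'hr' OR level <= 6]
emp_id=8: ✓ → 106929
emp_id=9: ✗
emp_id=10: ✓ → 140558
emp_id=11: ✗
emp_id=12: ✓ → 65659
emp_id=13: ✓ → 79025
emp_id=14: ✓ → 130838
emp_id=15: ✓ → 131363
emp_id=16: ✓ → 61934
hr_avg = (106929 + 140558 + 65659 + 79025 + 130838 + 131363 + 61934) / 7 = 102329.4285714286

tenure_sum=395031, hr_avg=102329.4285714286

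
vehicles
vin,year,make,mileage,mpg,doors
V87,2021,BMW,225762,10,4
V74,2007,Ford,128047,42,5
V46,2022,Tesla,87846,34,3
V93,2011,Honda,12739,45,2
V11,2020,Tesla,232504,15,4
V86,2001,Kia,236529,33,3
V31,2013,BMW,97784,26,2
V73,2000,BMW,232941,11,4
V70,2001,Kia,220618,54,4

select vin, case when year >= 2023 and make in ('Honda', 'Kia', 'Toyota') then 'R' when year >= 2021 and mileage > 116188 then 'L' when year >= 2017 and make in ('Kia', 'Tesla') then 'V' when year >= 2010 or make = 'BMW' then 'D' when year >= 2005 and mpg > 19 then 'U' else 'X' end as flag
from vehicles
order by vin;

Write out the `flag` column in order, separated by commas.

vin=V11: year >= 2017 and make in ('Kia', 'Tesla') → V
vin=V31: year >= 2010 or make = 'BMW' → D
vin=V46: year >= 2017 and make in ('Kia', 'Tesla') → V
vin=V70: ELSE → X
vin=V73: year >= 2010 or make = 'BMW' → D
vin=V74: year >= 2005 and mpg > 19 → U
vin=V86: ELSE → X
vin=V87: year >= 2021 and mileage > 116188 → L
vin=V93: year >= 2010 or make = 'BMW' → D

V, D, V, X, D, U, X, L, D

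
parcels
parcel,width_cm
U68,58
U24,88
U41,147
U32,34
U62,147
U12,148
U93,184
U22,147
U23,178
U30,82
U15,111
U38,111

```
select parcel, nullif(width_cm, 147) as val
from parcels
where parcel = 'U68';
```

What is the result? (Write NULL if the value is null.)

parcel = U68: width_cm=58.
width_cm=58 vs 147: differ → 58

58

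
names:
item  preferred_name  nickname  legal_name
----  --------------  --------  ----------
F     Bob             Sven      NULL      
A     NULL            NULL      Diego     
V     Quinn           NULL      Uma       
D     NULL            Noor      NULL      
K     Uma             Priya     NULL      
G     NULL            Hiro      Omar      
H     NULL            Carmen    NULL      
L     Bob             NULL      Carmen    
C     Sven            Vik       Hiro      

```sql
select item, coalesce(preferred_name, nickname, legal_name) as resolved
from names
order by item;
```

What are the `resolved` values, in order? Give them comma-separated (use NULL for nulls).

item=A: preferred_name=NULL, nickname=NULL, legal_name=Diego → Diego
item=C: preferred_name=Sven → Sven
item=D: preferred_name=NULL, nickname=Noor → Noor
item=F: preferred_name=Bob → Bob
item=G: preferred_name=NULL, nickname=Hiro → Hiro
item=H: preferred_name=NULL, nickname=Carmen → Carmen
item=K: preferred_name=Uma → Uma
item=L: preferred_name=Bob → Bob
item=V: preferred_name=Quinn → Quinn

Diego, Sven, Noor, Bob, Hiro, Carmen, Uma, Bob, Quinn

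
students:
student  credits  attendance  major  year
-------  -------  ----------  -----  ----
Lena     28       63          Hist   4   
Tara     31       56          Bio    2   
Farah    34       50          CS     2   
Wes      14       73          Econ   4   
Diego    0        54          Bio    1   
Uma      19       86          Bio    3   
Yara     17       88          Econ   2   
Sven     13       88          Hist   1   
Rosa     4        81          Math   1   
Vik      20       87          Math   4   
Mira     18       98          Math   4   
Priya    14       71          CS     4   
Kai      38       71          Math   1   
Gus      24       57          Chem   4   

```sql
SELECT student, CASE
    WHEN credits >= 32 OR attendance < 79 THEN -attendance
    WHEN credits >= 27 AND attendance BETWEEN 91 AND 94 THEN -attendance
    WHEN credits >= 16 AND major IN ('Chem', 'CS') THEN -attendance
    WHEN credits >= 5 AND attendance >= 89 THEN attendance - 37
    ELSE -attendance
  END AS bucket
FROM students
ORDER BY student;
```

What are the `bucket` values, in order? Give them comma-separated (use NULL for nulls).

student=Diego: credits >= 32 OR attendance < 79 → -54
student=Farah: credits >= 32 OR attendance < 79 → -50
student=Gus: credits >= 32 OR attendance < 79 → -57
student=Kai: credits >= 32 OR attendance < 79 → -71
student=Lena: credits >= 32 OR attendance < 79 → -63
student=Mira: credits >= 5 AND attendance >= 89 → 61
student=Priya: credits >= 32 OR attendance < 79 → -71
student=Rosa: ELSE → -81
student=Sven: ELSE → -88
student=Tara: credits >= 32 OR attendance < 79 → -56
student=Uma: ELSE → -86
student=Vik: ELSE → -87
student=Wes: credits >= 32 OR attendance < 79 → -73
student=Yara: ELSE → -88

-54, -50, -57, -71, -63, 61, -71, -81, -88, -56, -86, -87, -73, -88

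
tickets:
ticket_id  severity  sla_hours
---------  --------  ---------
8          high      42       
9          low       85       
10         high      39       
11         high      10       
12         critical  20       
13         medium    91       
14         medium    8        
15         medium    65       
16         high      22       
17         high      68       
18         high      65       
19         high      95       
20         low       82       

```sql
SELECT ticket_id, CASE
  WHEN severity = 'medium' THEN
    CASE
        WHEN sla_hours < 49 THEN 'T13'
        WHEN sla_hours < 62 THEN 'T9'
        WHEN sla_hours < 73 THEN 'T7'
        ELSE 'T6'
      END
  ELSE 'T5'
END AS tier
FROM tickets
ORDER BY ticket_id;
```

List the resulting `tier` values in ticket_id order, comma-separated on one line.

ticket_id=8: severity='high' → outer ELSE → T5
ticket_id=9: severity='low' → outer ELSE → T5
ticket_id=10: severity='high' → outer ELSE → T5
ticket_id=11: severity='high' → outer ELSE → T5
ticket_id=12: severity='critical' → outer ELSE → T5
ticket_id=13: severity='medium' → inner[ELSE] → T6
ticket_id=14: severity='medium' → inner[sla_hours < 49] → T13
ticket_id=15: severity='medium' → inner[sla_hours < 73] → T7
ticket_id=16: severity='high' → outer ELSE → T5
ticket_id=17: severity='high' → outer ELSE → T5
ticket_id=18: severity='high' → outer ELSE → T5
ticket_id=19: severity='high' → outer ELSE → T5
ticket_id=20: severity='low' → outer ELSE → T5

T5, T5, T5, T5, T5, T6, T13, T7, T5, T5, T5, T5, T5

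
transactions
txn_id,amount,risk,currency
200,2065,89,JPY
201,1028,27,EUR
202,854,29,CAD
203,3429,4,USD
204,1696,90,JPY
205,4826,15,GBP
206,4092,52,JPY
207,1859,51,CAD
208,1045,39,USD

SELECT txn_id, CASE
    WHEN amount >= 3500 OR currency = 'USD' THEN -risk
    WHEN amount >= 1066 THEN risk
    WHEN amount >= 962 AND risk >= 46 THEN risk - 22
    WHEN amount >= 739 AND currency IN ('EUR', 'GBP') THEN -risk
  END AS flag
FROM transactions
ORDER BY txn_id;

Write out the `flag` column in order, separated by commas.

89, -27, NULL, -4, 90, -15, -52, 51, -39

txn_id=200: amount >= 1066 → 89
txn_id=201: amount >= 739 AND currency IN ('EUR', 'GBP') → -27
txn_id=202: (no match → NULL) → NULL
txn_id=203: amount >= 3500 OR currency = 'USD' → -4
txn_id=204: amount >= 1066 → 90
txn_id=205: amount >= 3500 OR currency = 'USD' → -15
txn_id=206: amount >= 3500 OR currency = 'USD' → -52
txn_id=207: amount >= 1066 → 51
txn_id=208: amount >= 3500 OR currency = 'USD' → -39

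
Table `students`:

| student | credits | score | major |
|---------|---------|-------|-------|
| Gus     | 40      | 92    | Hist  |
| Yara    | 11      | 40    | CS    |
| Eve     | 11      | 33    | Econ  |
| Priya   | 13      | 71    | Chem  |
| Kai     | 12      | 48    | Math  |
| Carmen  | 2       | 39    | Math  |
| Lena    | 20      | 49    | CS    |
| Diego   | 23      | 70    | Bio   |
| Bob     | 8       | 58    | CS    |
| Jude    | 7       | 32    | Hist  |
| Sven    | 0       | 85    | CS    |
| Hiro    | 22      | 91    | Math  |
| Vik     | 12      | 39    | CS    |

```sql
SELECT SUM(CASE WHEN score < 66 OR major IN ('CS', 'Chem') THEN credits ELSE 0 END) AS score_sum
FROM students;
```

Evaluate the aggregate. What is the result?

student=Gus: ✗
student=Yara: ✓ → 11
student=Eve: ✓ → 11
student=Priya: ✓ → 13
student=Kai: ✓ → 12
student=Carmen: ✓ → 2
student=Lena: ✓ → 20
student=Diego: ✗
student=Bob: ✓ → 8
student=Jude: ✓ → 7
student=Sven: ✓ → 0
student=Hiro: ✗
student=Vik: ✓ → 12
score_sum = 11 + 11 + 13 + 12 + 2 + 20 + 8 + 7 + 12 = 96

96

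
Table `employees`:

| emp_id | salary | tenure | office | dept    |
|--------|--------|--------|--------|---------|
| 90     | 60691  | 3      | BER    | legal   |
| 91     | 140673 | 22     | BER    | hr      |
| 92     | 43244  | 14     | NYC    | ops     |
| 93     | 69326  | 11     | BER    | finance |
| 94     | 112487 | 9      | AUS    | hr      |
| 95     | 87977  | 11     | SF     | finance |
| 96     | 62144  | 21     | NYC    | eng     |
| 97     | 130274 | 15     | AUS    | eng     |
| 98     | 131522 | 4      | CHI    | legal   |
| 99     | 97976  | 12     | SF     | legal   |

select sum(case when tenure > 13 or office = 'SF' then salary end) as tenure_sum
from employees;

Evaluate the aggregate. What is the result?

emp_id=90: ✗
emp_id=91: ✓ → 140673
emp_id=92: ✓ → 43244
emp_id=93: ✗
emp_id=94: ✗
emp_id=95: ✓ → 87977
emp_id=96: ✓ → 62144
emp_id=97: ✓ → 130274
emp_id=98: ✗
emp_id=99: ✓ → 97976
tenure_sum = 140673 + 43244 + 87977 + 62144 + 130274 + 97976 = 562288

562288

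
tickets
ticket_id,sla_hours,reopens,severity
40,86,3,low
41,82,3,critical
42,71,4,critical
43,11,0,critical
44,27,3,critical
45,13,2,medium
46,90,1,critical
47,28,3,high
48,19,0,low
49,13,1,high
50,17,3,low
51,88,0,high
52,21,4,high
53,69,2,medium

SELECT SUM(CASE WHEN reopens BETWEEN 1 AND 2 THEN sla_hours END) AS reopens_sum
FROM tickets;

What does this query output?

185

ticket_id=40: ✗
ticket_id=41: ✗
ticket_id=42: ✗
ticket_id=43: ✗
ticket_id=44: ✗
ticket_id=45: ✓ → 13
ticket_id=46: ✓ → 90
ticket_id=47: ✗
ticket_id=48: ✗
ticket_id=49: ✓ → 13
ticket_id=50: ✗
ticket_id=51: ✗
ticket_id=52: ✗
ticket_id=53: ✓ → 69
reopens_sum = 13 + 90 + 13 + 69 = 185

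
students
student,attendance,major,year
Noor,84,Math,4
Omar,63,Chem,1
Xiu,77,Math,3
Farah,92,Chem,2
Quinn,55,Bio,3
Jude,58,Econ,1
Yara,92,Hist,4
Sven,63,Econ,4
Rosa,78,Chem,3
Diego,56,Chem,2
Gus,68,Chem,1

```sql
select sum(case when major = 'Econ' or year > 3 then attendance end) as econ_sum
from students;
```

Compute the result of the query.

student=Noor: ✓ → 84
student=Omar: ✗
student=Xiu: ✗
student=Farah: ✗
student=Quinn: ✗
student=Jude: ✓ → 58
student=Yara: ✓ → 92
student=Sven: ✓ → 63
student=Rosa: ✗
student=Diego: ✗
student=Gus: ✗
econ_sum = 84 + 58 + 92 + 63 = 297

297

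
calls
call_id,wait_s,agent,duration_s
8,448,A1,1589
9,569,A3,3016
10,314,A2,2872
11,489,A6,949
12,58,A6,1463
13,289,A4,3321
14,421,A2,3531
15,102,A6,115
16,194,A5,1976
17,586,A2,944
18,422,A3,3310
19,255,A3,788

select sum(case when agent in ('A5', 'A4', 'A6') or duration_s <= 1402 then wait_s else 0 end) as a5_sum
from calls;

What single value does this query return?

call_id=8: ✗
call_id=9: ✗
call_id=10: ✗
call_id=11: ✓ → 489
call_id=12: ✓ → 58
call_id=13: ✓ → 289
call_id=14: ✗
call_id=15: ✓ → 102
call_id=16: ✓ → 194
call_id=17: ✓ → 586
call_id=18: ✗
call_id=19: ✓ → 255
a5_sum = 489 + 58 + 289 + 102 + 194 + 586 + 255 = 1973

1973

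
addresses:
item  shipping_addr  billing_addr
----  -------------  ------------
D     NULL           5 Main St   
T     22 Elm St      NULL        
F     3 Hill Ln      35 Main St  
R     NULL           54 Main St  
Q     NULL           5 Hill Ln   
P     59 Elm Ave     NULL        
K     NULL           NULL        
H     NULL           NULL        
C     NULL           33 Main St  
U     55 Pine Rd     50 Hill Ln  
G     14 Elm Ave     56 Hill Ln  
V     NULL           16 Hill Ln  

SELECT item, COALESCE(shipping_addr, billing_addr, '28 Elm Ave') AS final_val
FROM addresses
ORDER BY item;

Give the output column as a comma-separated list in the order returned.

item=C: shipping_addr=NULL, billing_addr=33 Main St → 33 Main St
item=D: shipping_addr=NULL, billing_addr=5 Main St → 5 Main St
item=F: shipping_addr=3 Hill Ln → 3 Hill Ln
item=G: shipping_addr=14 Elm Ave → 14 Elm Ave
item=H: shipping_addr=NULL, billing_addr=NULL, → literal 28 Elm Ave → 28 Elm Ave
item=K: shipping_addr=NULL, billing_addr=NULL, → literal 28 Elm Ave → 28 Elm Ave
item=P: shipping_addr=59 Elm Ave → 59 Elm Ave
item=Q: shipping_addr=NULL, billing_addr=5 Hill Ln → 5 Hill Ln
item=R: shipping_addr=NULL, billing_addr=54 Main St → 54 Main St
item=T: shipping_addr=22 Elm St → 22 Elm St
item=U: shipping_addr=55 Pine Rd → 55 Pine Rd
item=V: shipping_addr=NULL, billing_addr=16 Hill Ln → 16 Hill Ln

33 Main St, 5 Main St, 3 Hill Ln, 14 Elm Ave, 28 Elm Ave, 28 Elm Ave, 59 Elm Ave, 5 Hill Ln, 54 Main St, 22 Elm St, 55 Pine Rd, 16 Hill Ln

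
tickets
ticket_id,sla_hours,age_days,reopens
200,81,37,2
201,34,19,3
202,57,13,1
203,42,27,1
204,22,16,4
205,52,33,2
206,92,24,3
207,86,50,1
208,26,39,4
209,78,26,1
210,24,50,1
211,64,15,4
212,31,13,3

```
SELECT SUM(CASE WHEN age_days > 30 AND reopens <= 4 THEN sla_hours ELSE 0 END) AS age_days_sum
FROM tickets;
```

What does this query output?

ticket_id=200: ✓ → 81
ticket_id=201: ✗
ticket_id=202: ✗
ticket_id=203: ✗
ticket_id=204: ✗
ticket_id=205: ✓ → 52
ticket_id=206: ✗
ticket_id=207: ✓ → 86
ticket_id=208: ✓ → 26
ticket_id=209: ✗
ticket_id=210: ✓ → 24
ticket_id=211: ✗
ticket_id=212: ✗
age_days_sum = 81 + 52 + 86 + 26 + 24 = 269

269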